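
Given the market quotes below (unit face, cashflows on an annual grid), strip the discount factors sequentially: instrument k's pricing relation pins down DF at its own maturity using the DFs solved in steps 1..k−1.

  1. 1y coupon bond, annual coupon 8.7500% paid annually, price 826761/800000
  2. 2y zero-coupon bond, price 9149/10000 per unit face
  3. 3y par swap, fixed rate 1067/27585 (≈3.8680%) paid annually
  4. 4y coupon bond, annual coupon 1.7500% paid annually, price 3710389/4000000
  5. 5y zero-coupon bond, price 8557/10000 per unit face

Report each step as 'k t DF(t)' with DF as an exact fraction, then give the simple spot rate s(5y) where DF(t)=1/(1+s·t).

step 1 [1y] bond c/1=7/80: DF=(826761/800000 − 7/80·(0))/(1+7/80) = 9503/10000 ≈ 0.950300
step 2 [2y] zero: DF = P = 9149/10000 ≈ 0.914900
step 3 [3y] swap r/1=1067/27585: DF=(1 − 1067/27585·(0.950300+0.914900))/(1+1067/27585) = 8933/10000 ≈ 0.893300
step 4 [4y] bond c/1=7/400: DF=(3710389/4000000 − 7/400·(0.950300+0.914900+0.893300))/(1+7/400) = 4321/5000 ≈ 0.864200
step 5 [5y] zero: DF = P = 8557/10000 ≈ 0.855700

1 1 9503/10000
2 2 9149/10000
3 3 8933/10000
4 4 4321/5000
5 5 8557/10000
s(5y) = (1/(8557/10000) − 1)/(5) = 1443/42785 ≈ 3.3727%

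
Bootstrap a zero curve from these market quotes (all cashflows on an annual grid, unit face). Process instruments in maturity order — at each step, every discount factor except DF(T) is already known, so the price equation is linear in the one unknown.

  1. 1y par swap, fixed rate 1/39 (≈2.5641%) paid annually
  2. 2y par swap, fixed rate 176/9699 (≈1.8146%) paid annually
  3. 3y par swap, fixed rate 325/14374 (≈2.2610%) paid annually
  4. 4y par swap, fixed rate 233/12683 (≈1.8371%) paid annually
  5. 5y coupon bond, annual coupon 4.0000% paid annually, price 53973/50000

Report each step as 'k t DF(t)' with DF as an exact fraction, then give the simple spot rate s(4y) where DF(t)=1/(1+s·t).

1 1 39/40
2 2 603/625
3 3 187/200
4 4 9301/10000
5 5 2229/2500
s(4y) = (1/(9301/10000) − 1)/(4) = 699/37204 ≈ 1.8788%

step 1 [1y] swap r/1=1/39: DF=(1 − 1/39·(0))/(1+1/39) = 39/40 ≈ 0.975000
step 2 [2y] swap r/1=176/9699: DF=(1 − 176/9699·(0.975000))/(1+176/9699) = 603/625 ≈ 0.964800
step 3 [3y] swap r/1=325/14374: DF=(1 − 325/14374·(0.975000+0.964800))/(1+325/14374) = 187/200 ≈ 0.935000
step 4 [4y] swap r/1=233/12683: DF=(1 − 233/12683·(0.975000+0.964800+0.935000))/(1+233/12683) = 9301/10000 ≈ 0.930100
step 5 [5y] bond c/1=1/25: DF=(53973/50000 − 1/25·(0.975000+0.964800+0.935000+0.930100))/(1+1/25) = 2229/2500 ≈ 0.891600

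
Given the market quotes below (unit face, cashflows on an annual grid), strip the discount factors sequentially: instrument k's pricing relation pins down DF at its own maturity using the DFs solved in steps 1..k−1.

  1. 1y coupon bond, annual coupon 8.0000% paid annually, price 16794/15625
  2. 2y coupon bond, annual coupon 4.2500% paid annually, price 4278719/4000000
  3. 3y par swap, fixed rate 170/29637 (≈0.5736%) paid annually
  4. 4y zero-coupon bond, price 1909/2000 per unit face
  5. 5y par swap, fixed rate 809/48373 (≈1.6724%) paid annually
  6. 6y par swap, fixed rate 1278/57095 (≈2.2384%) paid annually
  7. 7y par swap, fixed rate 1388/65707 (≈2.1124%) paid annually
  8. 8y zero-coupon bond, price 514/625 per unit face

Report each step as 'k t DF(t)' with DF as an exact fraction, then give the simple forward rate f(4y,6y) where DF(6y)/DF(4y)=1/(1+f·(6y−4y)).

1 1 622/625
2 2 1971/2000
3 3 983/1000
4 4 1909/2000
5 5 9191/10000
6 6 4361/5000
7 7 2153/2500
8 8 514/625
f(4y,6y) = ((1909/2000)/(4361/5000) − 1)/(2) = 823/17444 ≈ 4.7180%

step 1 [1y] bond c/1=2/25: DF=(16794/15625 − 2/25·(0))/(1+2/25) = 622/625 ≈ 0.995200
step 2 [2y] bond c/1=17/400: DF=(4278719/4000000 − 17/400·(0.995200))/(1+17/400) = 1971/2000 ≈ 0.985500
step 3 [3y] swap r/1=170/29637: DF=(1 − 170/29637·(0.995200+0.985500))/(1+170/29637) = 983/1000 ≈ 0.983000
step 4 [4y] zero: DF = P = 1909/2000 ≈ 0.954500
step 5 [5y] swap r/1=809/48373: DF=(1 − 809/48373·(0.995200+0.985500+0.983000+0.954500))/(1+809/48373) = 9191/10000 ≈ 0.919100
step 6 [6y] swap r/1=1278/57095: DF=(1 − 1278/57095·(0.995200+0.985500+0.983000+0.954500+0.919100))/(1+1278/57095) = 4361/5000 ≈ 0.872200
step 7 [7y] swap r/1=1388/65707: DF=(1 − 1388/65707·(0.995200+0.985500+0.983000+0.954500+0.919100+0.872200))/(1+1388/65707) = 2153/2500 ≈ 0.861200
step 8 [8y] zero: DF = P = 514/625 ≈ 0.822400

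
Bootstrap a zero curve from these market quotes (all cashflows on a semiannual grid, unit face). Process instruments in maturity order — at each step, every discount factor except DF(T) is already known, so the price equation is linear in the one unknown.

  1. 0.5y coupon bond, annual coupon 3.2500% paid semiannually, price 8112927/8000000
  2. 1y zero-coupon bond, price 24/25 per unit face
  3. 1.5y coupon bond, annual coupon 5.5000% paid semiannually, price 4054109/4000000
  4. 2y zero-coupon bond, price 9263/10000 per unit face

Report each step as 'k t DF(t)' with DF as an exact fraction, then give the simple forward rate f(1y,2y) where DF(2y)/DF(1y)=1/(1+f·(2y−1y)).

1 1/2 9979/10000
2 1 24/25
3 3/2 467/500
4 2 9263/10000
f(1y,2y) = ((24/25)/(9263/10000) − 1)/(1) = 337/9263 ≈ 3.6381%

step 1 [0.5y] bond c/2=13/800: DF=(8112927/8000000 − 13/800·(0))/(1+13/800) = 9979/10000 ≈ 0.997900
step 2 [1y] zero: DF = P = 24/25 ≈ 0.960000
step 3 [1.5y] bond c/2=11/400: DF=(4054109/4000000 − 11/400·(0.997900+0.960000))/(1+11/400) = 467/500 ≈ 0.934000
step 4 [2y] zero: DF = P = 9263/10000 ≈ 0.926300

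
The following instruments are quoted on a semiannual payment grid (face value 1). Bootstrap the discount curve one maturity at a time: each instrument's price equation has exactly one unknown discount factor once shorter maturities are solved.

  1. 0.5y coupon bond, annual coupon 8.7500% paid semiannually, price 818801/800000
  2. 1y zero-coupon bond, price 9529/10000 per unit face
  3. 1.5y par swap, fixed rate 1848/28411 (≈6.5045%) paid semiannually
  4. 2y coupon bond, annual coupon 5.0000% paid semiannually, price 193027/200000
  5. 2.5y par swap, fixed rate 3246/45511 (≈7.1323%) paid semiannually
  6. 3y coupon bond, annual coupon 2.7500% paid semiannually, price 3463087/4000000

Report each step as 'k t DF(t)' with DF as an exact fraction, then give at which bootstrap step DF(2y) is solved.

1 1/2 4903/5000
2 1 9529/10000
3 3/2 2269/2500
4 2 8723/10000
5 5/2 8377/10000
6 3 7923/10000
DF(2y) is solved at step 4

step 1 [0.5y] bond c/2=7/160: DF=(818801/800000 − 7/160·(0))/(1+7/160) = 4903/5000 ≈ 0.980600
step 2 [1y] zero: DF = P = 9529/10000 ≈ 0.952900
step 3 [1.5y] swap r/2=924/28411: DF=(1 − 924/28411·(0.980600+0.952900))/(1+924/28411) = 2269/2500 ≈ 0.907600
step 4 [2y] bond c/2=1/40: DF=(193027/200000 − 1/40·(0.980600+0.952900+0.907600))/(1+1/40) = 8723/10000 ≈ 0.872300
step 5 [2.5y] swap r/2=1623/45511: DF=(1 − 1623/45511·(0.980600+0.952900+0.907600+0.872300))/(1+1623/45511) = 8377/10000 ≈ 0.837700
step 6 [3y] bond c/2=11/800: DF=(3463087/4000000 − 11/800·(0.980600+0.952900+0.907600+0.872300+0.837700))/(1+11/800) = 7923/10000 ≈ 0.792300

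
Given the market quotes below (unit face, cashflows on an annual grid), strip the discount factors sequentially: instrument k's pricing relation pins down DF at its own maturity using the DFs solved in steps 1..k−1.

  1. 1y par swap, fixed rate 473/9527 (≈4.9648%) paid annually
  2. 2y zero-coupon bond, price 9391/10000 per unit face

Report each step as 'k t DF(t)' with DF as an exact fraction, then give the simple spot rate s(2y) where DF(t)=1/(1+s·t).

step 1 [1y] swap r/1=473/9527: DF=(1 − 473/9527·(0))/(1+473/9527) = 9527/10000 ≈ 0.952700
step 2 [2y] zero: DF = P = 9391/10000 ≈ 0.939100

1 1 9527/10000
2 2 9391/10000
s(2y) = (1/(9391/10000) − 1)/(2) = 609/18782 ≈ 3.2425%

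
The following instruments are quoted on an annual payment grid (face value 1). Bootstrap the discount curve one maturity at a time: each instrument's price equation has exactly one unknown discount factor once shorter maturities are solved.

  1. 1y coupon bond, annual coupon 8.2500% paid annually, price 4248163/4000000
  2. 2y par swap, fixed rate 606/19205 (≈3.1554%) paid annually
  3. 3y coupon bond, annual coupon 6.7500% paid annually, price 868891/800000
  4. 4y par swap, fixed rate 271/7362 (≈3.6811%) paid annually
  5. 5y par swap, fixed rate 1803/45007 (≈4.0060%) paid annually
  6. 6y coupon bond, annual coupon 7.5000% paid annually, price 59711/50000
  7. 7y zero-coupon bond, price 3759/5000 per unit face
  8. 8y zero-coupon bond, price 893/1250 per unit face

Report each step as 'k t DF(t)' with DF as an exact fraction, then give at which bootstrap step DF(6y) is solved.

1 1 9811/10000
2 2 4697/5000
3 3 112/125
4 4 1729/2000
5 5 8197/10000
6 6 7969/10000
7 7 3759/5000
8 8 893/1250
DF(6y) is solved at step 6

step 1 [1y] bond c/1=33/400: DF=(4248163/4000000 − 33/400·(0))/(1+33/400) = 9811/10000 ≈ 0.981100
step 2 [2y] swap r/1=606/19205: DF=(1 − 606/19205·(0.981100))/(1+606/19205) = 4697/5000 ≈ 0.939400
step 3 [3y] bond c/1=27/400: DF=(868891/800000 − 27/400·(0.981100+0.939400))/(1+27/400) = 112/125 ≈ 0.896000
step 4 [4y] swap r/1=271/7362: DF=(1 − 271/7362·(0.981100+0.939400+0.896000))/(1+271/7362) = 1729/2000 ≈ 0.864500
step 5 [5y] swap r/1=1803/45007: DF=(1 − 1803/45007·(0.981100+0.939400+0.896000+0.864500))/(1+1803/45007) = 8197/10000 ≈ 0.819700
step 6 [6y] bond c/1=3/40: DF=(59711/50000 − 3/40·(0.981100+0.939400+0.896000+0.864500+0.819700))/(1+3/40) = 7969/10000 ≈ 0.796900
step 7 [7y] zero: DF = P = 3759/5000 ≈ 0.751800
step 8 [8y] zero: DF = P = 893/1250 ≈ 0.714400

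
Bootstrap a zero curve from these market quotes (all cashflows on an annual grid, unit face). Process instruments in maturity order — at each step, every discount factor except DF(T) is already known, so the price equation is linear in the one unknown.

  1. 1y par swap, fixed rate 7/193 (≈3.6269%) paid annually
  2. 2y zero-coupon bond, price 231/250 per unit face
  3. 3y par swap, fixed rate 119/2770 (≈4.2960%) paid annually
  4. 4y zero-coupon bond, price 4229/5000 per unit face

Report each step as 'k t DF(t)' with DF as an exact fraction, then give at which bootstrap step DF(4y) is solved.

1 1 193/200
2 2 231/250
3 3 881/1000
4 4 4229/5000
DF(4y) is solved at step 4

step 1 [1y] swap r/1=7/193: DF=(1 − 7/193·(0))/(1+7/193) = 193/200 ≈ 0.965000
step 2 [2y] zero: DF = P = 231/250 ≈ 0.924000
step 3 [3y] swap r/1=119/2770: DF=(1 − 119/2770·(0.965000+0.924000))/(1+119/2770) = 881/1000 ≈ 0.881000
step 4 [4y] zero: DF = P = 4229/5000 ≈ 0.845800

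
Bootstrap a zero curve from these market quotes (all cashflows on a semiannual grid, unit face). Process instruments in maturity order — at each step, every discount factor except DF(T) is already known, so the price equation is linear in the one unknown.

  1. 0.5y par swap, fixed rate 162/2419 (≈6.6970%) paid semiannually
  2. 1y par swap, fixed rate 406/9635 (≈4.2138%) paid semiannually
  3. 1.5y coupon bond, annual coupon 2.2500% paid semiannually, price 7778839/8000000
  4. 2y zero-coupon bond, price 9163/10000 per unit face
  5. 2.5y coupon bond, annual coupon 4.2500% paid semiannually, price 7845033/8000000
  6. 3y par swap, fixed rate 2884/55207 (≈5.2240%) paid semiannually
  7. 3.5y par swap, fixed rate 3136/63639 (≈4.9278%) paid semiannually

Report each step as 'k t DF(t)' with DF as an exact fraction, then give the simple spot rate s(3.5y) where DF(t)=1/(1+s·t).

step 1 [0.5y] swap r/2=81/2419: DF=(1 − 81/2419·(0))/(1+81/2419) = 2419/2500 ≈ 0.967600
step 2 [1y] swap r/2=203/9635: DF=(1 − 203/9635·(0.967600))/(1+203/9635) = 4797/5000 ≈ 0.959400
step 3 [1.5y] bond c/2=9/800: DF=(7778839/8000000 − 9/800·(0.967600+0.959400))/(1+9/800) = 9401/10000 ≈ 0.940100
step 4 [2y] zero: DF = P = 9163/10000 ≈ 0.916300
step 5 [2.5y] bond c/2=17/800: DF=(7845033/8000000 − 17/800·(0.967600+0.959400+0.940100+0.916300))/(1+17/800) = 1763/2000 ≈ 0.881500
step 6 [3y] swap r/2=1442/55207: DF=(1 − 1442/55207·(0.967600+0.959400+0.940100+0.916300+0.881500))/(1+1442/55207) = 4279/5000 ≈ 0.855800
step 7 [3.5y] swap r/2=1568/63639: DF=(1 − 1568/63639·(0.967600+0.959400+0.940100+0.916300+0.881500+0.855800))/(1+1568/63639) = 527/625 ≈ 0.843200

1 1/2 2419/2500
2 1 4797/5000
3 3/2 9401/10000
4 2 9163/10000
5 5/2 1763/2000
6 3 4279/5000
7 7/2 527/625
s(3.5y) = (1/(527/625) − 1)/(7/2) = 28/527 ≈ 5.3131%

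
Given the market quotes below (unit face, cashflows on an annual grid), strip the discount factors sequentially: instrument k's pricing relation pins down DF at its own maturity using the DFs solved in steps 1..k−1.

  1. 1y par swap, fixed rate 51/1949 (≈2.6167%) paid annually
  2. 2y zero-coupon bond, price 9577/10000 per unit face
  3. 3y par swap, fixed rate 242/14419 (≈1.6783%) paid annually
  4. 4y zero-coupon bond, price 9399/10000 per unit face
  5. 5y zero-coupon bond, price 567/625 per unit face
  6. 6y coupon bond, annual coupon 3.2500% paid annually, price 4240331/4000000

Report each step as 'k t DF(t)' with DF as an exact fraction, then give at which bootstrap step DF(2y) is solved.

1 1 1949/2000
2 2 9577/10000
3 3 2379/2500
4 4 9399/10000
5 5 567/625
6 6 4389/5000
DF(2y) is solved at step 2

step 1 [1y] swap r/1=51/1949: DF=(1 − 51/1949·(0))/(1+51/1949) = 1949/2000 ≈ 0.974500
step 2 [2y] zero: DF = P = 9577/10000 ≈ 0.957700
step 3 [3y] swap r/1=242/14419: DF=(1 − 242/14419·(0.974500+0.957700))/(1+242/14419) = 2379/2500 ≈ 0.951600
step 4 [4y] zero: DF = P = 9399/10000 ≈ 0.939900
step 5 [5y] zero: DF = P = 567/625 ≈ 0.907200
step 6 [6y] bond c/1=13/400: DF=(4240331/4000000 − 13/400·(0.974500+0.957700+0.951600+0.939900+0.907200))/(1+13/400) = 4389/5000 ≈ 0.877800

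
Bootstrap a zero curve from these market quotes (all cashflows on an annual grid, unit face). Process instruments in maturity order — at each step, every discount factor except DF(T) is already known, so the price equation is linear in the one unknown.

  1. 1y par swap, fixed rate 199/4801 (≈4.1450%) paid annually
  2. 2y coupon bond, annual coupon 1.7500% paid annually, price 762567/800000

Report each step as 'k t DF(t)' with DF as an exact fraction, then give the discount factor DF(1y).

step 1 [1y] swap r/1=199/4801: DF=(1 − 199/4801·(0))/(1+199/4801) = 4801/5000 ≈ 0.960200
step 2 [2y] bond c/1=7/400: DF=(762567/800000 − 7/400·(0.960200))/(1+7/400) = 9203/10000 ≈ 0.920300

1 1 4801/5000
2 2 9203/10000
DF(1y) = 4801/5000 ≈ 0.960200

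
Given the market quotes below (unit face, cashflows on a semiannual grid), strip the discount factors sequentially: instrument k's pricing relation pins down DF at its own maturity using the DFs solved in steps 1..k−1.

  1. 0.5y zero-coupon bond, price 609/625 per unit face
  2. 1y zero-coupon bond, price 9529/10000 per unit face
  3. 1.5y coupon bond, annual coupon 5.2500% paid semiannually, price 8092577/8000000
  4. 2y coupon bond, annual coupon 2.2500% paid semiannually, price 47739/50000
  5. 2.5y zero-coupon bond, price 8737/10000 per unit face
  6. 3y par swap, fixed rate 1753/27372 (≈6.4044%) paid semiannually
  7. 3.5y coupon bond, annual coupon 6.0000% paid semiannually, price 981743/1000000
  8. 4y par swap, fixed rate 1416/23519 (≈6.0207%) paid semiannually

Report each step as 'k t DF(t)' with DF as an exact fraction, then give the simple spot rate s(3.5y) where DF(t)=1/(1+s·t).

1 1/2 609/625
2 1 9529/10000
3 3/2 2341/2500
4 2 9123/10000
5 5/2 8737/10000
6 3 8247/10000
7 7/2 7937/10000
8 4 1969/2500
s(3.5y) = (1/(7937/10000) − 1)/(7/2) = 4126/55559 ≈ 7.4263%

step 1 [0.5y] zero: DF = P = 609/625 ≈ 0.974400
step 2 [1y] zero: DF = P = 9529/10000 ≈ 0.952900
step 3 [1.5y] bond c/2=21/800: DF=(8092577/8000000 − 21/800·(0.974400+0.952900))/(1+21/800) = 2341/2500 ≈ 0.936400
step 4 [2y] bond c/2=9/800: DF=(47739/50000 − 9/800·(0.974400+0.952900+0.936400))/(1+9/800) = 9123/10000 ≈ 0.912300
step 5 [2.5y] zero: DF = P = 8737/10000 ≈ 0.873700
step 6 [3y] swap r/2=1753/54744: DF=(1 − 1753/54744·(0.974400+0.952900+0.936400+0.912300+0.873700))/(1+1753/54744) = 8247/10000 ≈ 0.824700
step 7 [3.5y] bond c/2=3/100: DF=(981743/1000000 − 3/100·(0.974400+0.952900+0.936400+0.912300+0.873700+0.824700))/(1+3/100) = 7937/10000 ≈ 0.793700
step 8 [4y] swap r/2=708/23519: DF=(1 − 708/23519·(0.974400+0.952900+0.936400+0.912300+0.873700+0.824700+0.793700))/(1+708/23519) = 1969/2500 ≈ 0.787600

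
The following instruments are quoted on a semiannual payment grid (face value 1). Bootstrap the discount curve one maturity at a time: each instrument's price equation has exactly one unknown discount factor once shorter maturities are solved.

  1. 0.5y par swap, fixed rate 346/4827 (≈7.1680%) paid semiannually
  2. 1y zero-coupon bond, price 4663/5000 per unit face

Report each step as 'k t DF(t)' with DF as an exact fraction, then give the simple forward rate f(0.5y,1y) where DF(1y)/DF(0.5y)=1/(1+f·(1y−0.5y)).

1 1/2 4827/5000
2 1 4663/5000
f(0.5y,1y) = ((4827/5000)/(4663/5000) − 1)/(1/2) = 328/4663 ≈ 7.0341%

step 1 [0.5y] swap r/2=173/4827: DF=(1 − 173/4827·(0))/(1+173/4827) = 4827/5000 ≈ 0.965400
step 2 [1y] zero: DF = P = 4663/5000 ≈ 0.932600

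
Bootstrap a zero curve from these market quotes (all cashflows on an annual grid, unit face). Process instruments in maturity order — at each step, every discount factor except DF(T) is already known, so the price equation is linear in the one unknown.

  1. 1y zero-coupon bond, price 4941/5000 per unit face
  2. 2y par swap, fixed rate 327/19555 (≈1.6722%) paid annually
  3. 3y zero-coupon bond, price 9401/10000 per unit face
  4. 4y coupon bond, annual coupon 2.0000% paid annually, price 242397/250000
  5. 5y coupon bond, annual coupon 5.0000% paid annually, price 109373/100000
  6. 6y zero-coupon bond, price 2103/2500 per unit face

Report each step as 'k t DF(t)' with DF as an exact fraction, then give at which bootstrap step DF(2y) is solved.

1 1 4941/5000
2 2 9673/10000
3 3 9401/10000
4 4 4469/5000
5 5 2153/2500
6 6 2103/2500
DF(2y) is solved at step 2

step 1 [1y] zero: DF = P = 4941/5000 ≈ 0.988200
step 2 [2y] swap r/1=327/19555: DF=(1 − 327/19555·(0.988200))/(1+327/19555) = 9673/10000 ≈ 0.967300
step 3 [3y] zero: DF = P = 9401/10000 ≈ 0.940100
step 4 [4y] bond c/1=1/50: DF=(242397/250000 − 1/50·(0.988200+0.967300+0.940100))/(1+1/50) = 4469/5000 ≈ 0.893800
step 5 [5y] bond c/1=1/20: DF=(109373/100000 − 1/20·(0.988200+0.967300+0.940100+0.893800))/(1+1/20) = 2153/2500 ≈ 0.861200
step 6 [6y] zero: DF = P = 2103/2500 ≈ 0.841200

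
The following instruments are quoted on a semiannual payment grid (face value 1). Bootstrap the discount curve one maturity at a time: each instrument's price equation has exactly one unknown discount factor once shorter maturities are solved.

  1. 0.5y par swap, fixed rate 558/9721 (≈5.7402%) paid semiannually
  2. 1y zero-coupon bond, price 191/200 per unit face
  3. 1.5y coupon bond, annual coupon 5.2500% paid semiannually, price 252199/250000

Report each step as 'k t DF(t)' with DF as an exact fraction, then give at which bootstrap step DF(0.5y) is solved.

step 1 [0.5y] swap r/2=279/9721: DF=(1 − 279/9721·(0))/(1+279/9721) = 9721/10000 ≈ 0.972100
step 2 [1y] zero: DF = P = 191/200 ≈ 0.955000
step 3 [1.5y] bond c/2=21/800: DF=(252199/250000 − 21/800·(0.972100+0.955000))/(1+21/800) = 9337/10000 ≈ 0.933700

1 1/2 9721/10000
2 1 191/200
3 3/2 9337/10000
DF(0.5y) is solved at step 1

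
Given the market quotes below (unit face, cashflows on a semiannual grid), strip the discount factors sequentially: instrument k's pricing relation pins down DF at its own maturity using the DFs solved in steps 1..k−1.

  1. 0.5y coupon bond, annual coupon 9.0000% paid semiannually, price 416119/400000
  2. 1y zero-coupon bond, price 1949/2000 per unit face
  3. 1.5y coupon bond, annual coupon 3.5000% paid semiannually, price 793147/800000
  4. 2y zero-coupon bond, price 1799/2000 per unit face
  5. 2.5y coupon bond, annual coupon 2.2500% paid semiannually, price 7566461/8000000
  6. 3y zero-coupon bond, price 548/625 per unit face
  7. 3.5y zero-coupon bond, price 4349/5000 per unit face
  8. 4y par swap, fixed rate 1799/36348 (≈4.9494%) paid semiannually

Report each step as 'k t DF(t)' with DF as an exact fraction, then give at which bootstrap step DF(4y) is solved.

1 1/2 1991/2000
2 1 1949/2000
3 3/2 1881/2000
4 2 1799/2000
5 5/2 8929/10000
6 3 548/625
7 7/2 4349/5000
8 4 8201/10000
DF(4y) is solved at step 8

step 1 [0.5y] bond c/2=9/200: DF=(416119/400000 − 9/200·(0))/(1+9/200) = 1991/2000 ≈ 0.995500
step 2 [1y] zero: DF = P = 1949/2000 ≈ 0.974500
step 3 [1.5y] bond c/2=7/400: DF=(793147/800000 − 7/400·(0.995500+0.974500))/(1+7/400) = 1881/2000 ≈ 0.940500
step 4 [2y] zero: DF = P = 1799/2000 ≈ 0.899500
step 5 [2.5y] bond c/2=9/800: DF=(7566461/8000000 − 9/800·(0.995500+0.974500+0.940500+0.899500))/(1+9/800) = 8929/10000 ≈ 0.892900
step 6 [3y] zero: DF = P = 548/625 ≈ 0.876800
step 7 [3.5y] zero: DF = P = 4349/5000 ≈ 0.869800
step 8 [4y] swap r/2=1799/72696: DF=(1 − 1799/72696·(0.995500+0.974500+0.940500+0.899500+0.892900+0.876800+0.869800))/(1+1799/72696) = 8201/10000 ≈ 0.820100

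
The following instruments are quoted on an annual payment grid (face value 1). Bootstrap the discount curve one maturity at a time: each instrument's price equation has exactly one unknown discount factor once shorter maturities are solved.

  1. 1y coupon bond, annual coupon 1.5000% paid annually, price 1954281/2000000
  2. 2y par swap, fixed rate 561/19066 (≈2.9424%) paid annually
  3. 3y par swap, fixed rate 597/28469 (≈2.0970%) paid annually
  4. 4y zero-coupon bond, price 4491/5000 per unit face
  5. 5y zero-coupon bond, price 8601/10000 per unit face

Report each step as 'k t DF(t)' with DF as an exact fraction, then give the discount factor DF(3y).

step 1 [1y] bond c/1=3/200: DF=(1954281/2000000 − 3/200·(0))/(1+3/200) = 9627/10000 ≈ 0.962700
step 2 [2y] swap r/1=561/19066: DF=(1 − 561/19066·(0.962700))/(1+561/19066) = 9439/10000 ≈ 0.943900
step 3 [3y] swap r/1=597/28469: DF=(1 − 597/28469·(0.962700+0.943900))/(1+597/28469) = 9403/10000 ≈ 0.940300
step 4 [4y] zero: DF = P = 4491/5000 ≈ 0.898200
step 5 [5y] zero: DF = P = 8601/10000 ≈ 0.860100

1 1 9627/10000
2 2 9439/10000
3 3 9403/10000
4 4 4491/5000
5 5 8601/10000
DF(3y) = 9403/10000 ≈ 0.940300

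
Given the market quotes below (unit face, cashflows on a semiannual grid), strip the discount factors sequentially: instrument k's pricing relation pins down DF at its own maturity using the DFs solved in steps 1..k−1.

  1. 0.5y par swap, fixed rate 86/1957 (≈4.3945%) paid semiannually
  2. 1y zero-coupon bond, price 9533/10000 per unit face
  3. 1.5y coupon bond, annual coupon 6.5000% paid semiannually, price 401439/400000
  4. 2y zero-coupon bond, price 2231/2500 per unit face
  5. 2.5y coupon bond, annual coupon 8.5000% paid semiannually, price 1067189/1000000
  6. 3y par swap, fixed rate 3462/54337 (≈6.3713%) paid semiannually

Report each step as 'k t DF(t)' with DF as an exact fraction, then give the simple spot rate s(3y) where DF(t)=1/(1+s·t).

1 1/2 1957/2000
2 1 9533/10000
3 3/2 1139/1250
4 2 2231/2500
5 5/2 4357/5000
6 3 8269/10000
s(3y) = (1/(8269/10000) − 1)/(3) = 577/8269 ≈ 6.9779%

step 1 [0.5y] swap r/2=43/1957: DF=(1 − 43/1957·(0))/(1+43/1957) = 1957/2000 ≈ 0.978500
step 2 [1y] zero: DF = P = 9533/10000 ≈ 0.953300
step 3 [1.5y] bond c/2=13/400: DF=(401439/400000 − 13/400·(0.978500+0.953300))/(1+13/400) = 1139/1250 ≈ 0.911200
step 4 [2y] zero: DF = P = 2231/2500 ≈ 0.892400
step 5 [2.5y] bond c/2=17/400: DF=(1067189/1000000 − 17/400·(0.978500+0.953300+0.911200+0.892400))/(1+17/400) = 4357/5000 ≈ 0.871400
step 6 [3y] swap r/2=1731/54337: DF=(1 − 1731/54337·(0.978500+0.953300+0.911200+0.892400+0.871400))/(1+1731/54337) = 8269/10000 ≈ 0.826900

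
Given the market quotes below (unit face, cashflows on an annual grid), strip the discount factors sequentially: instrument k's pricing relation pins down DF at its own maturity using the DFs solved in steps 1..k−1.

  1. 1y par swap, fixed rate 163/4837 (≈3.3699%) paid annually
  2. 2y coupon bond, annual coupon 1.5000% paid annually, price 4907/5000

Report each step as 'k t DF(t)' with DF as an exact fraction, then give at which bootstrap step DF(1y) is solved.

1 1 4837/5000
2 2 4763/5000
DF(1y) is solved at step 1

step 1 [1y] swap r/1=163/4837: DF=(1 − 163/4837·(0))/(1+163/4837) = 4837/5000 ≈ 0.967400
step 2 [2y] bond c/1=3/200: DF=(4907/5000 − 3/200·(0.967400))/(1+3/200) = 4763/5000 ≈ 0.952600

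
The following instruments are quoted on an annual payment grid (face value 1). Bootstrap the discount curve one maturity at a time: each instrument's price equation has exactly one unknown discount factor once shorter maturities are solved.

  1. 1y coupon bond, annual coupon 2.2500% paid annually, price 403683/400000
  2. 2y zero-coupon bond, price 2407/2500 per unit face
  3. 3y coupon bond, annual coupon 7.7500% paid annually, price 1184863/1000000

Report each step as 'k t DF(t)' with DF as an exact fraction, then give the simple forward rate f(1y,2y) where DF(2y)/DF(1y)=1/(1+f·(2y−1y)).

1 1 987/1000
2 2 2407/2500
3 3 4797/5000
f(1y,2y) = ((987/1000)/(2407/2500) − 1)/(1) = 121/4814 ≈ 2.5135%

step 1 [1y] bond c/1=9/400: DF=(403683/400000 − 9/400·(0))/(1+9/400) = 987/1000 ≈ 0.987000
step 2 [2y] zero: DF = P = 2407/2500 ≈ 0.962800
step 3 [3y] bond c/1=31/400: DF=(1184863/1000000 − 31/400·(0.987000+0.962800))/(1+31/400) = 4797/5000 ≈ 0.959400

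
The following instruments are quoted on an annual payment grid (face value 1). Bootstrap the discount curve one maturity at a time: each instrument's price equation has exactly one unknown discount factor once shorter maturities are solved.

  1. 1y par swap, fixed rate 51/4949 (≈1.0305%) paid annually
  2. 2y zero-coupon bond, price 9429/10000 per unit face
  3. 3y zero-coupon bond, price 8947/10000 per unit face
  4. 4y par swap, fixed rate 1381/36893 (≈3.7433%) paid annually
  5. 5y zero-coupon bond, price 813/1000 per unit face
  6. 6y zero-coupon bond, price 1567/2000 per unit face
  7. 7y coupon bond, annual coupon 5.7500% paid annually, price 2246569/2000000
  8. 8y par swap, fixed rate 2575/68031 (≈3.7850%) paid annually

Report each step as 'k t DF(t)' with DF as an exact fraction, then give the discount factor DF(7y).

1 1 4949/5000
2 2 9429/10000
3 3 8947/10000
4 4 8619/10000
5 5 813/1000
6 6 1567/2000
7 7 1937/2500
8 8 297/400
DF(7y) = 1937/2500 ≈ 0.774800

step 1 [1y] swap r/1=51/4949: DF=(1 − 51/4949·(0))/(1+51/4949) = 4949/5000 ≈ 0.989800
step 2 [2y] zero: DF = P = 9429/10000 ≈ 0.942900
step 3 [3y] zero: DF = P = 8947/10000 ≈ 0.894700
step 4 [4y] swap r/1=1381/36893: DF=(1 − 1381/36893·(0.989800+0.942900+0.894700))/(1+1381/36893) = 8619/10000 ≈ 0.861900
step 5 [5y] zero: DF = P = 813/1000 ≈ 0.813000
step 6 [6y] zero: DF = P = 1567/2000 ≈ 0.783500
step 7 [7y] bond c/1=23/400: DF=(2246569/2000000 − 23/400·(0.989800+0.942900+0.894700+0.861900+0.813000+0.783500))/(1+23/400) = 1937/2500 ≈ 0.774800
step 8 [8y] swap r/1=2575/68031: DF=(1 − 2575/68031·(0.989800+0.942900+0.894700+0.861900+0.813000+0.783500+0.774800))/(1+2575/68031) = 297/400 ≈ 0.742500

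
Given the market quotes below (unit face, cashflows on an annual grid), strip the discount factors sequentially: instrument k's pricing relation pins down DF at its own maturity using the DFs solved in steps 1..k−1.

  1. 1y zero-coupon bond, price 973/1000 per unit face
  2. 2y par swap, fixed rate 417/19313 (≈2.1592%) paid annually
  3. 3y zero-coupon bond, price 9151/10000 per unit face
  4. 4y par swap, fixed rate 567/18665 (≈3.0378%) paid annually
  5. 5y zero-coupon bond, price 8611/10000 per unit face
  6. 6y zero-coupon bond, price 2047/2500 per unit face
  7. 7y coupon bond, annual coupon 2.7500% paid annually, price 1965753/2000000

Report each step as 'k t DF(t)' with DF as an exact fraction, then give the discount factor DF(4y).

step 1 [1y] zero: DF = P = 973/1000 ≈ 0.973000
step 2 [2y] swap r/1=417/19313: DF=(1 − 417/19313·(0.973000))/(1+417/19313) = 9583/10000 ≈ 0.958300
step 3 [3y] zero: DF = P = 9151/10000 ≈ 0.915100
step 4 [4y] swap r/1=567/18665: DF=(1 − 567/18665·(0.973000+0.958300+0.915100))/(1+567/18665) = 4433/5000 ≈ 0.886600
step 5 [5y] zero: DF = P = 8611/10000 ≈ 0.861100
step 6 [6y] zero: DF = P = 2047/2500 ≈ 0.818800
step 7 [7y] bond c/1=11/400: DF=(1965753/2000000 − 11/400·(0.973000+0.958300+0.915100+0.886600+0.861100+0.818800))/(1+11/400) = 8117/10000 ≈ 0.811700

1 1 973/1000
2 2 9583/10000
3 3 9151/10000
4 4 4433/5000
5 5 8611/10000
6 6 2047/2500
7 7 8117/10000
DF(4y) = 4433/5000 ≈ 0.886600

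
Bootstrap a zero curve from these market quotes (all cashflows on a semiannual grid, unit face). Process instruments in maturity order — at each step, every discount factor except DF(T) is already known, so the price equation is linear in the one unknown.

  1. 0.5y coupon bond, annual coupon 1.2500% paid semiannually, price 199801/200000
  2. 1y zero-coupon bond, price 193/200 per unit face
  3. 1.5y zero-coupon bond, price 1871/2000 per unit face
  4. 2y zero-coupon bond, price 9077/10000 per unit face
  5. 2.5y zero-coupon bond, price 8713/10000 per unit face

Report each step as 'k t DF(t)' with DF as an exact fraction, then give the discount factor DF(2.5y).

step 1 [0.5y] bond c/2=1/160: DF=(199801/200000 − 1/160·(0))/(1+1/160) = 1241/1250 ≈ 0.992800
step 2 [1y] zero: DF = P = 193/200 ≈ 0.965000
step 3 [1.5y] zero: DF = P = 1871/2000 ≈ 0.935500
step 4 [2y] zero: DF = P = 9077/10000 ≈ 0.907700
step 5 [2.5y] zero: DF = P = 8713/10000 ≈ 0.871300

1 1/2 1241/1250
2 1 193/200
3 3/2 1871/2000
4 2 9077/10000
5 5/2 8713/10000
DF(2.5y) = 8713/10000 ≈ 0.871300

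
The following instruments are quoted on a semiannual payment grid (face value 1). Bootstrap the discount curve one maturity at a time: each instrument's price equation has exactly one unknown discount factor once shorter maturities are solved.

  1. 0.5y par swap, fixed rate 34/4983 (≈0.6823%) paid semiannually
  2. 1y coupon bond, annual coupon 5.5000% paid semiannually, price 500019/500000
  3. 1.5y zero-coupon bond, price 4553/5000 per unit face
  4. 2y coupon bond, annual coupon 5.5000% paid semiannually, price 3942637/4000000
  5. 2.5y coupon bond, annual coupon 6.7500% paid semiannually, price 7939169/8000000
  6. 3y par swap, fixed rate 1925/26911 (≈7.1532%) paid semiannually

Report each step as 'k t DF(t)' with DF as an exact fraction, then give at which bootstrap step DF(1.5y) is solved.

step 1 [0.5y] swap r/2=17/4983: DF=(1 − 17/4983·(0))/(1+17/4983) = 4983/5000 ≈ 0.996600
step 2 [1y] bond c/2=11/400: DF=(500019/500000 − 11/400·(0.996600))/(1+11/400) = 4733/5000 ≈ 0.946600
step 3 [1.5y] zero: DF = P = 4553/5000 ≈ 0.910600
step 4 [2y] bond c/2=11/400: DF=(3942637/4000000 − 11/400·(0.996600+0.946600+0.910600))/(1+11/400) = 8829/10000 ≈ 0.882900
step 5 [2.5y] bond c/2=27/800: DF=(7939169/8000000 − 27/800·(0.996600+0.946600+0.910600+0.882900))/(1+27/800) = 419/500 ≈ 0.838000
step 6 [3y] swap r/2=1925/53822: DF=(1 − 1925/53822·(0.996600+0.946600+0.910600+0.882900+0.838000))/(1+1925/53822) = 323/400 ≈ 0.807500

1 1/2 4983/5000
2 1 4733/5000
3 3/2 4553/5000
4 2 8829/10000
5 5/2 419/500
6 3 323/400
DF(1.5y) is solved at step 3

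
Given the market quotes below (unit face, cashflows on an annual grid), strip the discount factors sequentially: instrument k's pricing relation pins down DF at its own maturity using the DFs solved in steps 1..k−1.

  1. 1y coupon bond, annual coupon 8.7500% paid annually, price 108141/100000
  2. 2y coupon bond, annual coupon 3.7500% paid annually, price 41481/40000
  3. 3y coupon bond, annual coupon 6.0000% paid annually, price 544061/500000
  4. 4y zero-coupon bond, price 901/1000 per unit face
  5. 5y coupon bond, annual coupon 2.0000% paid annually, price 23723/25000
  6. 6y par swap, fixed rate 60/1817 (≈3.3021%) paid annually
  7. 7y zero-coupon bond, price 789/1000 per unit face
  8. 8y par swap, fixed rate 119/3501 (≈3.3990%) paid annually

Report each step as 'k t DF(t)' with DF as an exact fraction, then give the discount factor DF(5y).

step 1 [1y] bond c/1=7/80: DF=(108141/100000 − 7/80·(0))/(1+7/80) = 1243/1250 ≈ 0.994400
step 2 [2y] bond c/1=3/80: DF=(41481/40000 − 3/80·(0.994400))/(1+3/80) = 2409/2500 ≈ 0.963600
step 3 [3y] bond c/1=3/50: DF=(544061/500000 − 3/50·(0.994400+0.963600))/(1+3/50) = 9157/10000 ≈ 0.915700
step 4 [4y] zero: DF = P = 901/1000 ≈ 0.901000
step 5 [5y] bond c/1=1/50: DF=(23723/25000 − 1/50·(0.994400+0.963600+0.915700+0.901000))/(1+1/50) = 8563/10000 ≈ 0.856300
step 6 [6y] swap r/1=60/1817: DF=(1 − 60/1817·(0.994400+0.963600+0.915700+0.901000+0.856300))/(1+60/1817) = 41/50 ≈ 0.820000
step 7 [7y] zero: DF = P = 789/1000 ≈ 0.789000
step 8 [8y] swap r/1=119/3501: DF=(1 − 119/3501·(0.994400+0.963600+0.915700+0.901000+0.856300+0.820000+0.789000))/(1+119/3501) = 381/500 ≈ 0.762000

1 1 1243/1250
2 2 2409/2500
3 3 9157/10000
4 4 901/1000
5 5 8563/10000
6 6 41/50
7 7 789/1000
8 8 381/500
DF(5y) = 8563/10000 ≈ 0.856300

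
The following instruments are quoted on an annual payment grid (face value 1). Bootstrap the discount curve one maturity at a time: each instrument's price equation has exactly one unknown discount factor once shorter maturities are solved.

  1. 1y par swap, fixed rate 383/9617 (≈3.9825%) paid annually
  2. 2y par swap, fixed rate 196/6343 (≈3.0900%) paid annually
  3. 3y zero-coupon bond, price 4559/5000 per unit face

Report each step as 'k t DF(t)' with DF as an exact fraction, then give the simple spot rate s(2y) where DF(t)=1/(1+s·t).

1 1 9617/10000
2 2 2353/2500
3 3 4559/5000
s(2y) = (1/(2353/2500) − 1)/(2) = 147/4706 ≈ 3.1237%

step 1 [1y] swap r/1=383/9617: DF=(1 − 383/9617·(0))/(1+383/9617) = 9617/10000 ≈ 0.961700
step 2 [2y] swap r/1=196/6343: DF=(1 − 196/6343·(0.961700))/(1+196/6343) = 2353/2500 ≈ 0.941200
step 3 [3y] zero: DF = P = 4559/5000 ≈ 0.911800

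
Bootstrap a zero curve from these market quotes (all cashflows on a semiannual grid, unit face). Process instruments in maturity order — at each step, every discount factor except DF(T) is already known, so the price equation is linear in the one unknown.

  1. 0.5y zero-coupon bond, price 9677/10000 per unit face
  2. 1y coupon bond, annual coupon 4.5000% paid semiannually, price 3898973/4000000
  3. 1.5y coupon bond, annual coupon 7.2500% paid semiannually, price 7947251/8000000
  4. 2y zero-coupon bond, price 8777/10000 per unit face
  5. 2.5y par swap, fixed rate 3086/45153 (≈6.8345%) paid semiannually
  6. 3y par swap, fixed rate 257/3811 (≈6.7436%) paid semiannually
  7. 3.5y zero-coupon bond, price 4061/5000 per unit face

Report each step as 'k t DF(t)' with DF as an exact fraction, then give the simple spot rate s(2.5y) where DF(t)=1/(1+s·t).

step 1 [0.5y] zero: DF = P = 9677/10000 ≈ 0.967700
step 2 [1y] bond c/2=9/400: DF=(3898973/4000000 − 9/400·(0.967700))/(1+9/400) = 233/250 ≈ 0.932000
step 3 [1.5y] bond c/2=29/800: DF=(7947251/8000000 − 29/800·(0.967700+0.932000))/(1+29/800) = 4461/5000 ≈ 0.892200
step 4 [2y] zero: DF = P = 8777/10000 ≈ 0.877700
step 5 [2.5y] swap r/2=1543/45153: DF=(1 − 1543/45153·(0.967700+0.932000+0.892200+0.877700))/(1+1543/45153) = 8457/10000 ≈ 0.845700
step 6 [3y] swap r/2=257/7622: DF=(1 − 257/7622·(0.967700+0.932000+0.892200+0.877700+0.845700))/(1+257/7622) = 8201/10000 ≈ 0.820100
step 7 [3.5y] zero: DF = P = 4061/5000 ≈ 0.812200

1 1/2 9677/10000
2 1 233/250
3 3/2 4461/5000
4 2 8777/10000
5 5/2 8457/10000
6 3 8201/10000
7 7/2 4061/5000
s(2.5y) = (1/(8457/10000) − 1)/(5/2) = 3086/42285 ≈ 7.2981%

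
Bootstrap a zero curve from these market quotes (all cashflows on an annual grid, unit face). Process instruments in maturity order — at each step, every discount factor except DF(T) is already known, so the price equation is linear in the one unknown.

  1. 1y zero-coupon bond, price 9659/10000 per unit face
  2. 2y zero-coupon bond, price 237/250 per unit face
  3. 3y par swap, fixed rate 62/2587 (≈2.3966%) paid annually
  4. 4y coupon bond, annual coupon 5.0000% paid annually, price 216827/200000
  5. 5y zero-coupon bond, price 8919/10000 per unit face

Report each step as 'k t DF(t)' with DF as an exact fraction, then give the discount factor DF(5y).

step 1 [1y] zero: DF = P = 9659/10000 ≈ 0.965900
step 2 [2y] zero: DF = P = 237/250 ≈ 0.948000
step 3 [3y] swap r/1=62/2587: DF=(1 − 62/2587·(0.965900+0.948000))/(1+62/2587) = 4659/5000 ≈ 0.931800
step 4 [4y] bond c/1=1/20: DF=(216827/200000 − 1/20·(0.965900+0.948000+0.931800))/(1+1/20) = 897/1000 ≈ 0.897000
step 5 [5y] zero: DF = P = 8919/10000 ≈ 0.891900

1 1 9659/10000
2 2 237/250
3 3 4659/5000
4 4 897/1000
5 5 8919/10000
DF(5y) = 8919/10000 ≈ 0.891900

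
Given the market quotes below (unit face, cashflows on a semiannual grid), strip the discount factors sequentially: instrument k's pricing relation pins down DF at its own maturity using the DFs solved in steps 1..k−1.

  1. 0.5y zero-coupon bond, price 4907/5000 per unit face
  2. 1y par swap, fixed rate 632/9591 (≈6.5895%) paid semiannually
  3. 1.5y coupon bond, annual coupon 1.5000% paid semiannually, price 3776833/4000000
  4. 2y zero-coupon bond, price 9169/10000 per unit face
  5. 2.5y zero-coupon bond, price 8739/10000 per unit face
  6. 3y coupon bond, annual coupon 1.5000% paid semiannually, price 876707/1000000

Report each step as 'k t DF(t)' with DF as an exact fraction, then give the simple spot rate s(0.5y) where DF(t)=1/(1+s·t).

step 1 [0.5y] zero: DF = P = 4907/5000 ≈ 0.981400
step 2 [1y] swap r/2=316/9591: DF=(1 − 316/9591·(0.981400))/(1+316/9591) = 1171/1250 ≈ 0.936800
step 3 [1.5y] bond c/2=3/400: DF=(3776833/4000000 − 3/400·(0.981400+0.936800))/(1+3/400) = 9229/10000 ≈ 0.922900
step 4 [2y] zero: DF = P = 9169/10000 ≈ 0.916900
step 5 [2.5y] zero: DF = P = 8739/10000 ≈ 0.873900
step 6 [3y] bond c/2=3/400: DF=(876707/1000000 − 3/400·(0.981400+0.936800+0.922900+0.916900+0.873900))/(1+3/400) = 8357/10000 ≈ 0.835700

1 1/2 4907/5000
2 1 1171/1250
3 3/2 9229/10000
4 2 9169/10000
5 5/2 8739/10000
6 3 8357/10000
s(0.5y) = (1/(4907/5000) − 1)/(1/2) = 186/4907 ≈ 3.7905%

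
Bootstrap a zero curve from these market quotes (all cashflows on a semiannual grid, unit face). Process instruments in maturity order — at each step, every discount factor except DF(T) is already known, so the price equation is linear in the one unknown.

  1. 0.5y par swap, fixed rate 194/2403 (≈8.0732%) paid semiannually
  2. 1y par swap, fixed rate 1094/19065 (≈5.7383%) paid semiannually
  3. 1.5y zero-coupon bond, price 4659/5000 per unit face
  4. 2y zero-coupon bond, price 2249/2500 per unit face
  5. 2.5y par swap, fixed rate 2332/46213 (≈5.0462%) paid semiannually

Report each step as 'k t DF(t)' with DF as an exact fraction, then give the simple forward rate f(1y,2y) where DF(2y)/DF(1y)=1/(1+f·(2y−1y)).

1 1/2 2403/2500
2 1 9453/10000
3 3/2 4659/5000
4 2 2249/2500
5 5/2 4417/5000
f(1y,2y) = ((9453/10000)/(2249/2500) − 1)/(1) = 457/8996 ≈ 5.0800%

step 1 [0.5y] swap r/2=97/2403: DF=(1 − 97/2403·(0))/(1+97/2403) = 2403/2500 ≈ 0.961200
step 2 [1y] swap r/2=547/19065: DF=(1 − 547/19065·(0.961200))/(1+547/19065) = 9453/10000 ≈ 0.945300
step 3 [1.5y] zero: DF = P = 4659/5000 ≈ 0.931800
step 4 [2y] zero: DF = P = 2249/2500 ≈ 0.899600
step 5 [2.5y] swap r/2=1166/46213: DF=(1 − 1166/46213·(0.961200+0.945300+0.931800+0.899600))/(1+1166/46213) = 4417/5000 ≈ 0.883400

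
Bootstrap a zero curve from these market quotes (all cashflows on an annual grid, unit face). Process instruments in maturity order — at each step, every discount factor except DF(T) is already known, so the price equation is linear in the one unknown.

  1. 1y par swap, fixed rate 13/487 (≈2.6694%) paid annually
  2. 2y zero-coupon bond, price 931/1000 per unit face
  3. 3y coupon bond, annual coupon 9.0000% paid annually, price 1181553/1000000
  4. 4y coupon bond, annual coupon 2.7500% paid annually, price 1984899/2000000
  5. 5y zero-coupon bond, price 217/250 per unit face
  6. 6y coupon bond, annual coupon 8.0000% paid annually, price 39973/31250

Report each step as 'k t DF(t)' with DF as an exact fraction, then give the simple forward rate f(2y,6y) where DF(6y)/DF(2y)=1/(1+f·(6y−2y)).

step 1 [1y] swap r/1=13/487: DF=(1 − 13/487·(0))/(1+13/487) = 487/500 ≈ 0.974000
step 2 [2y] zero: DF = P = 931/1000 ≈ 0.931000
step 3 [3y] bond c/1=9/100: DF=(1181553/1000000 − 9/100·(0.974000+0.931000))/(1+9/100) = 9267/10000 ≈ 0.926700
step 4 [4y] bond c/1=11/400: DF=(1984899/2000000 − 11/400·(0.974000+0.931000+0.926700))/(1+11/400) = 8901/10000 ≈ 0.890100
step 5 [5y] zero: DF = P = 217/250 ≈ 0.868000
step 6 [6y] bond c/1=2/25: DF=(39973/31250 − 2/25·(0.974000+0.931000+0.926700+0.890100+0.868000))/(1+2/25) = 2111/2500 ≈ 0.844400

1 1 487/500
2 2 931/1000
3 3 9267/10000
4 4 8901/10000
5 5 217/250
6 6 2111/2500
f(2y,6y) = ((931/1000)/(2111/2500) − 1)/(4) = 433/16888 ≈ 2.5640%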